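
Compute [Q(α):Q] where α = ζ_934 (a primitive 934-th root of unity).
[Q(α):Q] = 466

The minimal polynomial of ζ_934 over Q is the 934-th cyclotomic polynomial Φ_934(x), which is irreducible over Q and has degree φ(934) = 466. Hence [Q(α):Q] = φ(934) = 466.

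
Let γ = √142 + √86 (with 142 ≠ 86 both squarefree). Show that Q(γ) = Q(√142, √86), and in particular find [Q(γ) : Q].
[Q(γ) : Q] = 4 (equivalently, Q(γ) = Q(√142, √86))

Obviously Q(γ) ⊆ Q(√142, √86), and [Q(√142, √86):Q] = 4 (since 142, 86 are distinct squarefree integers > 1 with 12212 not a perfect square). To show equality we compute the minimal polynomial of γ. From γ = √142 + √86: γ^2 = 142 + 2√(12212) + 86 = 228 + 2√(12212), so γ^2 - 228 = 2√(12212); squaring, (γ^2 - 228)^2 = 4·12212, i.e. γ^4 - 456γ^2 + 51984 - 48848 = 0, i.e. γ^4 - 456γ^2 + 3136 = 0. So γ is a root of x^4 - 456x^2 + 3136. This polynomial is irreducible over Q: it has no rational root (each ±√142 ± √86 is irrational), and any factorization into two quadratics over Q would force √(12212) ∈ Q (pairing opposite roots) or √142, √86 ∈ Q (other pairings), all impossible. Hence [Q(γ):Q] = 4 = [Q(√142, √86):Q], so Q(γ) = Q(√142, √86).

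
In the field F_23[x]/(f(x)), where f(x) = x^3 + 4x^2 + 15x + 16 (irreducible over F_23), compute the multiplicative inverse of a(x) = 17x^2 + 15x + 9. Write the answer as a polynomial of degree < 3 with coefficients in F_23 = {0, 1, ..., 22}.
a(x)^(-1) ≡ 7x^2 + 16x + 3 (mod f(x))

Since f is irreducible over F_23, F_23[x]/(f) is a field and a(x) ≠ 0 has an inverse. Apply the extended Euclidean algorithm to f(x) and a(x) in F_23[x]: f(x) = (19x + 20)·a(x) + (4x + 20);  a(x) = (10x + 17)·(4x + 20) + (14). The last nonzero remainder is the constant 14 = gcd(f, a) in F_23. Back-substituting through the division chain expresses 14 = s(x)·a(x) + t(x)·f(x) with s(x) ≡ 6x^2 + 17x + 19 (mod f), so (6x^2 + 17x + 19)·a(x) ≡ 14 (mod f). Multiplying by 14^(-1) ≡ 5 in F_23 gives a(x)^(-1) ≡ 5·(6x^2 + 17x + 19) ≡ 7x^2 + 16x + 3 (mod f). Check: (17x^2 + 15x + 9)·(7x^2 + 16x + 3) = 4x^4 + 9x^3 + 9x^2 + 5x + 4 ≡ 1 (mod x^3 + 4x^2 + 15x + 16).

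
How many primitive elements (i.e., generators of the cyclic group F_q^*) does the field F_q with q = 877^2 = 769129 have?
There are φ(769128) = 252288 primitive elements

F_q^* is cyclic of order q - 1 = 769128. A cyclic group of order m has exactly φ(m) generators. Here m = 769128 = 2^3 · 3 · 73 · 439, so the number of primitive elements is φ(769128) = 252288.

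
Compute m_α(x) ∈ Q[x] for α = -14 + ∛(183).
m_α(x) = x^3 + 42x^2 + 588x + 2561

Set β = α + 14 = ∛(183), so β^3 = 183. Then (α + 14)^3 - 183 = 0, i.e. α is a root of g(x) = (x + 14)^3 - 183 = x^3 + 42x^2 + 588x + 2561. Since g(x) = h(x + 14) where h(x) = x^3 - 183, and h is irreducible over Q (because 183 is not a perfect cube, so h has no rational root, and a monic cubic with no rational root is irreducible), g is also irreducible (irreducibility is preserved under the substitution x → x + 14). Hence m_α(x) = x^3 + 42x^2 + 588x + 2561.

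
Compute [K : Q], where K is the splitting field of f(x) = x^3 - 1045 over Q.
[K : Q] = 6

The roots of x^3 - 1045 are ∛1045, ω∛1045, ω^2∛1045 where ω = e^(2πi/3) is a primitive cube root of unity, so K = Q(∛1045, ω). Now [Q(∛1045):Q] = 3 (since 1045 is not a perfect cube, x^3 - 1045 is irreducible) and [Q(ω):Q] = 2. Both 2 and 3 divide [K:Q], and [K:Q] ≤ 3·2 = 6, so [K:Q] = 6. (Equivalently: Q(∛1045) ⊂ R but ω ∉ R, so [K : Q(∛1045)] = 2.)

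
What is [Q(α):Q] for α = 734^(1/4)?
[Q(α):Q] = 4

α is a root of x^4 - 734. By Eisenstein's criterion at the prime p = 2 (which divides the constant term 734 but p^2 = 4 does not, since 734 is squarefree), x^4 - 734 is irreducible over Q. Hence [Q(α):Q] = 4.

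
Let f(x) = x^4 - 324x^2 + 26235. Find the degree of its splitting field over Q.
[K : Q] = 4

Solving the quadratic in x^2: x^2 = (324 ± √(324^2 - 4·26235))/2 = (324 ± √36)/2 = (324 ± 6)/2, giving x^2 = 159 or x^2 = 165. So f(x) = (x^2 - 159)(x^2 - 165) and the roots of f are ±√159, ±√165. Hence the splitting field is K = Q(√159, √165). Since 159 and 165 are distinct squarefree integers > 1, their product 26235 is not a perfect square, so √165 ∉ Q(√159). By the tower law [K:Q] = [Q(√159,√165):Q(√159)] · [Q(√159):Q] = 2 · 2 = 4.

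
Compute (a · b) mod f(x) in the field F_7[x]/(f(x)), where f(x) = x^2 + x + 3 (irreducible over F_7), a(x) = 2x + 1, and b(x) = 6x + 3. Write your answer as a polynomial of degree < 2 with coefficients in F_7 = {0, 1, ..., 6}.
a · b ≡ 2 (mod f(x))

Multiply in F_7[x]: a(x)·b(x) = (2x + 1)·(6x + 3) = 5x^2 + 5x + 3. This has degree ≥ 2, so divide by f(x) over F_7: 5x^2 + 5x + 3 = (5)·(x^2 + x + 3) + (2). Hence a·b ≡ 2 (mod f). (F_7[x]/(f) is a field with 7^2 = 49 elements since f is irreducible of degree 2.)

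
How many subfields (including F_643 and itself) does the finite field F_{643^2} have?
F_{643^2} has 2 subfields

The subfields of F_{p^n} are exactly the fields F_{p^d} for d | n (each is the fixed field of the unique index-d subgroup of Gal(F_{p^n}/F_p) ≅ Z/nZ). The divisors of n = 2 are {1, 2}, giving 2 subfields: F_{643^1}, F_{643^2}.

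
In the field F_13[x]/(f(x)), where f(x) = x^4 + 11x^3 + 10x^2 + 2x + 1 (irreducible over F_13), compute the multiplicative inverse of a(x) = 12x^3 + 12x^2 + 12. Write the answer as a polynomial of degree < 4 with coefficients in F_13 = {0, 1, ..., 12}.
a(x)^(-1) ≡ 5x^3 + 9x^2 + x + 7 (mod f(x))

Since f is irreducible over F_13, F_13[x]/(f) is a field and a(x) ≠ 0 has an inverse. Apply the extended Euclidean algorithm to f(x) and a(x) in F_13[x]: f(x) = (12x + 3)·a(x) + (x + 4);  a(x) = (12x^2 + 3x + 1)·(x + 4) + (8). The last nonzero remainder is the constant 8 = gcd(f, a) in F_13. Back-substituting through the division chain expresses 8 = s(x)·a(x) + t(x)·f(x) with s(x) ≡ x^3 + 7x^2 + 8x + 4 (mod f), so (x^3 + 7x^2 + 8x + 4)·a(x) ≡ 8 (mod f). Multiplying by 8^(-1) ≡ 5 in F_13 gives a(x)^(-1) ≡ 5·(x^3 + 7x^2 + 8x + 4) ≡ 5x^3 + 9x^2 + x + 7 (mod f). Check: (12x^3 + 12x^2 + 12)·(5x^3 + 9x^2 + x + 7) = 8x^6 + 12x^5 + 3x^4 + 10x^2 + 12x + 6 ≡ 1 (mod x^4 + 11x^3 + 10x^2 + 2x + 1).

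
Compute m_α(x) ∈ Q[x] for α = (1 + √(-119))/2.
m_α(x) = x^2 - x + 30

From 2α - 1 = √(-119), squaring gives (2α - 1)^2 = -119, i.e. 4α^2 - 4α + 1 = -119, so α^2 - α + (1 + 119)/4 = 0. Since -119 ≡ 1 (mod 4), (1 + 119)/4 = 30 ∈ Z. The polynomial x^2 - x + 30 has discriminant 1 - 4·(30) = -119, which is not a perfect square in Q (d = -119 is squarefree and ≠ 1), so x^2 - x + 30 is irreducible over Q. It is the minimal polynomial of α.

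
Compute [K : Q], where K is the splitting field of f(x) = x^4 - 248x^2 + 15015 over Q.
[K : Q] = 4

Solving the quadratic in x^2: x^2 = (248 ± √(248^2 - 4·15015))/2 = (248 ± √1444)/2 = (248 ± 38)/2, giving x^2 = 105 or x^2 = 143. So f(x) = (x^2 - 105)(x^2 - 143) and the roots of f are ±√105, ±√143. Hence the splitting field is K = Q(√105, √143). Since 105 and 143 are distinct squarefree integers > 1, their product 15015 is not a perfect square, so √143 ∉ Q(√105). By the tower law [K:Q] = [Q(√105,√143):Q(√105)] · [Q(√105):Q] = 2 · 2 = 4.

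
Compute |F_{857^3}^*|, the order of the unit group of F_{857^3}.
|F_{857^3}^*| = 629422792

F_{857^3} has 857^3 = 629422793 elements; its multiplicative group consists of all nonzero elements, so |F_{857^3}^*| = 629422793 - 1 = 629422792. (It is cyclic since any finite subgroup of the multiplicative group of a field is cyclic.)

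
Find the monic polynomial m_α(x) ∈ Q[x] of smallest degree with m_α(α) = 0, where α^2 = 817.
m_α(x) = x^2 - 817

α satisfies α^2 - 817 = 0, so x^2 - 817 annihilates α. Since d = 817 is squarefree and ≠ 1, it is not a perfect square in Q, so x^2 - 817 has no rational root and is therefore irreducible over Q (a degree-2 polynomial over a field is irreducible iff it has no root). Hence m_α(x) = x^2 - 817.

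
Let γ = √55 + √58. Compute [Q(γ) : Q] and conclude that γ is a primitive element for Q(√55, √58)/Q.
[Q(γ) : Q] = 4 (equivalently, Q(γ) = Q(√55, √58))

Obviously Q(γ) ⊆ Q(√55, √58), and [Q(√55, √58):Q] = 4 (since 55, 58 are distinct squarefree integers > 1 with 3190 not a perfect square). To show equality we compute the minimal polynomial of γ. From γ = √55 + √58: γ^2 = 55 + 2√(3190) + 58 = 113 + 2√(3190), so γ^2 - 113 = 2√(3190); squaring, (γ^2 - 113)^2 = 4·3190, i.e. γ^4 - 226γ^2 + 12769 - 12760 = 0, i.e. γ^4 - 226γ^2 + 9 = 0. So γ is a root of x^4 - 226x^2 + 9. This polynomial is irreducible over Q: it has no rational root (each ±√55 ± √58 is irrational), and any factorization into two quadratics over Q would force √(3190) ∈ Q (pairing opposite roots) or √55, √58 ∈ Q (other pairings), all impossible. Hence [Q(γ):Q] = 4 = [Q(√55, √58):Q], so Q(γ) = Q(√55, √58).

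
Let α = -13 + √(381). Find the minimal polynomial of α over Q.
m_α(x) = x^2 + 26x - 212

From α + 13 = √(381), squaring gives (α + 13)^2 = 381, i.e. α^2 + 26α + 169 = 381, so α^2 + 26α - 212 = 0. The discriminant of x^2 + 26x - 212 is (26)^2 - 4·(-212) = 676 + 848 = 1524, and 4·(381) is not a perfect square in Q since 381 is squarefree and ≠ 1. Hence x^2 + 26x - 212 is irreducible over Q and is the minimal polynomial of α.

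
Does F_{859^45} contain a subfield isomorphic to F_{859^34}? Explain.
No: F_{859^34} is not a subfield of F_{859^45}

F_{p^m} embeds in F_{p^n} iff m | n. Here 34 ∤ 45 (since 45 = 1·34 + 11 with remainder 11 ≠ 0), so F_{859^34} is not a subfield of F_{859^45}. Equivalently: if it were, the tower law would give 34 = [F_{859^34}:F_859] dividing [F_{859^45}:F_859] = 45, contradiction.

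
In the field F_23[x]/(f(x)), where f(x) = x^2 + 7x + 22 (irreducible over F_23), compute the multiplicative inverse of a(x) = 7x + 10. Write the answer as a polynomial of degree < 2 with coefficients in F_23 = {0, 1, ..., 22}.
a(x)^(-1) ≡ 15x + 8 (mod f(x))

Since f is irreducible over F_23, F_23[x]/(f) is a field and a(x) ≠ 0 has an inverse. Apply the extended Euclidean algorithm to f(x) and a(x) in F_23[x]: f(x) = (10x + 13)·a(x) + (7). The last nonzero remainder is the constant 7 = gcd(f, a) in F_23. Back-substituting through the division chain expresses 7 = s(x)·a(x) + t(x)·f(x) with s(x) ≡ 13x + 10 (mod f), so (13x + 10)·a(x) ≡ 7 (mod f). Multiplying by 7^(-1) ≡ 10 in F_23 gives a(x)^(-1) ≡ 10·(13x + 10) ≡ 15x + 8 (mod f). Check: (7x + 10)·(15x + 8) = 13x^2 + 22x + 11 ≡ 1 (mod x^2 + 7x + 22).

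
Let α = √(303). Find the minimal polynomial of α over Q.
m_α(x) = x^2 - 303

α satisfies α^2 - 303 = 0, so x^2 - 303 annihilates α. Since d = 303 is squarefree and ≠ 1, it is not a perfect square in Q, so x^2 - 303 has no rational root and is therefore irreducible over Q (a degree-2 polynomial over a field is irreducible iff it has no root). Hence m_α(x) = x^2 - 303.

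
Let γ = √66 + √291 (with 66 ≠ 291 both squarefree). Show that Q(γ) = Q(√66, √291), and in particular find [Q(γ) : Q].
[Q(γ) : Q] = 4 (equivalently, Q(γ) = Q(√66, √291))

Obviously Q(γ) ⊆ Q(√66, √291), and [Q(√66, √291):Q] = 4 (since 66, 291 are distinct squarefree integers > 1 with 19206 not a perfect square). To show equality we compute the minimal polynomial of γ. From γ = √66 + √291: γ^2 = 66 + 2√(19206) + 291 = 357 + 2√(19206), so γ^2 - 357 = 2√(19206); squaring, (γ^2 - 357)^2 = 4·19206, i.e. γ^4 - 714γ^2 + 127449 - 76824 = 0, i.e. γ^4 - 714γ^2 + 50625 = 0. So γ is a root of x^4 - 714x^2 + 50625. This polynomial is irreducible over Q: it has no rational root (each ±√66 ± √291 is irrational), and any factorization into two quadratics over Q would force √(19206) ∈ Q (pairing opposite roots) or √66, √291 ∈ Q (other pairings), all impossible. Hence [Q(γ):Q] = 4 = [Q(√66, √291):Q], so Q(γ) = Q(√66, √291).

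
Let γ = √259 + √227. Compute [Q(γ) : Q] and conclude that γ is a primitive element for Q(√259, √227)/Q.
[Q(γ) : Q] = 4 (equivalently, Q(γ) = Q(√259, √227))

Obviously Q(γ) ⊆ Q(√259, √227), and [Q(√259, √227):Q] = 4 (since 259, 227 are distinct squarefree integers > 1 with 58793 not a perfect square). To show equality we compute the minimal polynomial of γ. From γ = √259 + √227: γ^2 = 259 + 2√(58793) + 227 = 486 + 2√(58793), so γ^2 - 486 = 2√(58793); squaring, (γ^2 - 486)^2 = 4·58793, i.e. γ^4 - 972γ^2 + 236196 - 235172 = 0, i.e. γ^4 - 972γ^2 + 1024 = 0. So γ is a root of x^4 - 972x^2 + 1024. This polynomial is irreducible over Q: it has no rational root (each ±√259 ± √227 is irrational), and any factorization into two quadratics over Q would force √(58793) ∈ Q (pairing opposite roots) or √259, √227 ∈ Q (other pairings), all impossible. Hence [Q(γ):Q] = 4 = [Q(√259, √227):Q], so Q(γ) = Q(√259, √227).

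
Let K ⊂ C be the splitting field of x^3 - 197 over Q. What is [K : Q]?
[K : Q] = 6

The roots of x^3 - 197 are ∛197, ω∛197, ω^2∛197 where ω = e^(2πi/3) is a primitive cube root of unity, so K = Q(∛197, ω). Now [Q(∛197):Q] = 3 (since 197 is not a perfect cube, x^3 - 197 is irreducible) and [Q(ω):Q] = 2. Both 2 and 3 divide [K:Q], and [K:Q] ≤ 3·2 = 6, so [K:Q] = 6. (Equivalently: Q(∛197) ⊂ R but ω ∉ R, so [K : Q(∛197)] = 2.)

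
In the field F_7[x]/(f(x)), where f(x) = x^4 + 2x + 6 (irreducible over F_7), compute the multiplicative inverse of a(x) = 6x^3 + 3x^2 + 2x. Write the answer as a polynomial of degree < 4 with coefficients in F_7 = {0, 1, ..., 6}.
a(x)^(-1) ≡ 3x^3 + 3x^2 + 5 (mod f(x))

Since f is irreducible over F_7, F_7[x]/(f) is a field and a(x) ≠ 0 has an inverse. Apply the extended Euclidean algorithm to f(x) and a(x) in F_7[x]: f(x) = (6x + 4)·a(x) + (4x^2 + x + 6);  a(x) = (5x + 3)·(4x^2 + x + 6) + (4x + 3);  (4x^2 + x + 6) = (x + 3)·(4x + 3) + (4). The last nonzero remainder is the constant 4 = gcd(f, a) in F_7. Back-substituting through the division chain expresses 4 = s(x)·a(x) + t(x)·f(x) with s(x) ≡ 5x^3 + 5x^2 + 6 (mod f), so (5x^3 + 5x^2 + 6)·a(x) ≡ 4 (mod f). Multiplying by 4^(-1) ≡ 2 in F_7 gives a(x)^(-1) ≡ 2·(5x^3 + 5x^2 + 6) ≡ 3x^3 + 3x^2 + 5 (mod f). Check: (6x^3 + 3x^2 + 2x)·(3x^3 + 3x^2 + 5) = 4x^6 + 6x^5 + x^4 + x^3 + x^2 + 3x ≡ 1 (mod x^4 + 2x + 6).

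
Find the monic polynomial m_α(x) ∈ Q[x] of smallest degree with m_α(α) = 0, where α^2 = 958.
m_α(x) = x^2 - 958

α satisfies α^2 - 958 = 0, so x^2 - 958 annihilates α. Since d = 958 is squarefree and ≠ 1, it is not a perfect square in Q, so x^2 - 958 has no rational root and is therefore irreducible over Q (a degree-2 polynomial over a field is irreducible iff it has no root). Hence m_α(x) = x^2 - 958.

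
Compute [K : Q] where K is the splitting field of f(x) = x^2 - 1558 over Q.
[K : Q] = 2

f(x) = x^2 - 1558 factors as (x - √1558)(x + √1558). The splitting field is K = Q(√1558). Since 1558 is squarefree and > 1, it is not a perfect square, so x^2 - 1558 is irreducible over Q and [Q(√1558) : Q] = 2. Hence [K : Q] = 2.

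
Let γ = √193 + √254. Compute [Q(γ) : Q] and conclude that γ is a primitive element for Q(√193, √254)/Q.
[Q(γ) : Q] = 4 (equivalently, Q(γ) = Q(√193, √254))

Obviously Q(γ) ⊆ Q(√193, √254), and [Q(√193, √254):Q] = 4 (since 193, 254 are distinct squarefree integers > 1 with 49022 not a perfect square). To show equality we compute the minimal polynomial of γ. From γ = √193 + √254: γ^2 = 193 + 2√(49022) + 254 = 447 + 2√(49022), so γ^2 - 447 = 2√(49022); squaring, (γ^2 - 447)^2 = 4·49022, i.e. γ^4 - 894γ^2 + 199809 - 196088 = 0, i.e. γ^4 - 894γ^2 + 3721 = 0. So γ is a root of x^4 - 894x^2 + 3721. This polynomial is irreducible over Q: it has no rational root (each ±√193 ± √254 is irrational), and any factorization into two quadratics over Q would force √(49022) ∈ Q (pairing opposite roots) or √193, √254 ∈ Q (other pairings), all impossible. Hence [Q(γ):Q] = 4 = [Q(√193, √254):Q], so Q(γ) = Q(√193, √254).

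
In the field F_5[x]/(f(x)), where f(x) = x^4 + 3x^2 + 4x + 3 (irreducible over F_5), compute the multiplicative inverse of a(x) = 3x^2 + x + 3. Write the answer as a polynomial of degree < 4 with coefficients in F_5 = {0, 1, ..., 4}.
a(x)^(-1) ≡ 2x^3 + 4x^2 + x + 1 (mod f(x))

Since f is irreducible over F_5, F_5[x]/(f) is a field and a(x) ≠ 0 has an inverse. Apply the extended Euclidean algorithm to f(x) and a(x) in F_5[x]: f(x) = (2x^2 + x + 2)·a(x) + (4x + 2);  a(x) = (2x + 3)·(4x + 2) + (2). The last nonzero remainder is the constant 2 = gcd(f, a) in F_5. Back-substituting through the division chain expresses 2 = s(x)·a(x) + t(x)·f(x) with s(x) ≡ 4x^3 + 3x^2 + 2x + 2 (mod f), so (4x^3 + 3x^2 + 2x + 2)·a(x) ≡ 2 (mod f). Multiplying by 2^(-1) ≡ 3 in F_5 gives a(x)^(-1) ≡ 3·(4x^3 + 3x^2 + 2x + 2) ≡ 2x^3 + 4x^2 + x + 1 (mod f). Check: (3x^2 + x + 3)·(2x^3 + 4x^2 + x + 1) = x^5 + 4x^4 + 3x^3 + x^2 + 4x + 3 ≡ 1 (mod x^4 + 3x^2 + 4x + 3).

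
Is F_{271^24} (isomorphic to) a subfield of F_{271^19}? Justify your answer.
No: F_{271^24} is not a subfield of F_{271^19}

F_{p^m} embeds in F_{p^n} iff m | n. Here 24 ∤ 19 (since 19 = 0·24 + 19 with remainder 19 ≠ 0), so F_{271^24} is not a subfield of F_{271^19}. Equivalently: if it were, the tower law would give 24 = [F_{271^24}:F_271] dividing [F_{271^19}:F_271] = 19, contradiction.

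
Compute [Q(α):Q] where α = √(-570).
[Q(α):Q] = 2

[Q(α):Q] equals the degree of the minimal polynomial of α. Here α^2 = -570 and x^2 + 570 is irreducible (d = -570 is squarefree, ≠ 1, hence not a square), so deg(m_α) = 2. Thus [Q(α):Q] = 2.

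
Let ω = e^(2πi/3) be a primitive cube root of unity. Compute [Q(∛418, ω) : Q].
[Q(∛418, ω) : Q] = 6

[Q(∛418):Q] = 3 (min poly x^3 - 418, irreducible since 418 is not a perfect cube). [Q(ω):Q] = 2 (min poly x^2 + x + 1). Since Q(∛418) ⊂ R and ω ∉ R, we have ω ∉ Q(∛418), so x^2 + x + 1 remains irreducible over Q(∛418) and [Q(∛418, ω) : Q(∛418)] = 2. By the tower law, [Q(∛418, ω) : Q] = 3 · 2 = 6. (In fact Q(∛418, ω) is the splitting field of x^3 - 418 over Q.)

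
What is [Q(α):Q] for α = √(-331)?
[Q(α):Q] = 2

[Q(α):Q] equals the degree of the minimal polynomial of α. Here α^2 = -331 and x^2 + 331 is irreducible (d = -331 is squarefree, ≠ 1, hence not a square), so deg(m_α) = 2. Thus [Q(α):Q] = 2.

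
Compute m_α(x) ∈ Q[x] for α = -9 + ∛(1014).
m_α(x) = x^3 + 27x^2 + 243x - 285

Set β = α + 9 = ∛(1014), so β^3 = 1014. Then (α + 9)^3 - 1014 = 0, i.e. α is a root of g(x) = (x + 9)^3 - 1014 = x^3 + 27x^2 + 243x - 285. Since g(x) = h(x + 9) where h(x) = x^3 - 1014, and h is irreducible over Q (because 1014 is not a perfect cube, so h has no rational root, and a monic cubic with no rational root is irreducible), g is also irreducible (irreducibility is preserved under the substitution x → x + 9). Hence m_α(x) = x^3 + 27x^2 + 243x - 285.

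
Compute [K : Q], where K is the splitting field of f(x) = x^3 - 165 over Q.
[K : Q] = 6

The roots of x^3 - 165 are ∛165, ω∛165, ω^2∛165 where ω = e^(2πi/3) is a primitive cube root of unity, so K = Q(∛165, ω). Now [Q(∛165):Q] = 3 (since 165 is not a perfect cube, x^3 - 165 is irreducible) and [Q(ω):Q] = 2. Both 2 and 3 divide [K:Q], and [K:Q] ≤ 3·2 = 6, so [K:Q] = 6. (Equivalently: Q(∛165) ⊂ R but ω ∉ R, so [K : Q(∛165)] = 2.)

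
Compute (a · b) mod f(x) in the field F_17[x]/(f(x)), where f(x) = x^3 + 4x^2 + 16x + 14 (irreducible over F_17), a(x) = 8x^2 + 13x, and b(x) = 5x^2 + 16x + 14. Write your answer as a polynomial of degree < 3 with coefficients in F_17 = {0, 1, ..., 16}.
a · b ≡ 7x^2 + 12x + 14 (mod f(x))

Multiply in F_17[x]: a(x)·b(x) = (8x^2 + 13x)·(5x^2 + 16x + 14) = 6x^4 + 6x^3 + 14x^2 + 12x. This has degree ≥ 3, so divide by f(x) over F_17: 6x^4 + 6x^3 + 14x^2 + 12x = (6x + 16)·(x^3 + 4x^2 + 16x + 14) + (7x^2 + 12x + 14). Hence a·b ≡ 7x^2 + 12x + 14 (mod f). (F_17[x]/(f) is a field with 17^3 = 4913 elements since f is irreducible of degree 3.)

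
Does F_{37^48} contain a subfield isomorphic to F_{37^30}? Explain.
No: F_{37^30} is not a subfield of F_{37^48}

F_{p^m} embeds in F_{p^n} iff m | n. Here 30 ∤ 48 (since 48 = 1·30 + 18 with remainder 18 ≠ 0), so F_{37^30} is not a subfield of F_{37^48}. Equivalently: if it were, the tower law would give 30 = [F_{37^30}:F_37] dividing [F_{37^48}:F_37] = 48, contradiction.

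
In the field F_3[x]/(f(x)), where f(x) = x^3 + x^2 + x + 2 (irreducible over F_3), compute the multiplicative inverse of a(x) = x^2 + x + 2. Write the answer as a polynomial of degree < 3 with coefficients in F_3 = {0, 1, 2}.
a(x)^(-1) ≡ x^2 + 2 (mod f(x))

Since f is irreducible over F_3, F_3[x]/(f) is a field and a(x) ≠ 0 has an inverse. Apply the extended Euclidean algorithm to f(x) and a(x) in F_3[x]: f(x) = (x)·a(x) + (2x + 2);  a(x) = (2x)·(2x + 2) + (2). The last nonzero remainder is the constant 2 = gcd(f, a) in F_3. Back-substituting through the division chain expresses 2 = s(x)·a(x) + t(x)·f(x) with s(x) ≡ 2x^2 + 1 (mod f), so (2x^2 + 1)·a(x) ≡ 2 (mod f). Multiplying by 2^(-1) ≡ 2 in F_3 gives a(x)^(-1) ≡ 2·(2x^2 + 1) ≡ x^2 + 2 (mod f). Check: (x^2 + x + 2)·(x^2 + 2) = x^4 + x^3 + x^2 + 2x + 1 ≡ 1 (mod x^3 + x^2 + x + 2).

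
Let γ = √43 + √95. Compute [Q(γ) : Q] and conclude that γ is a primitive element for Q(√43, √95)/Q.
[Q(γ) : Q] = 4 (equivalently, Q(γ) = Q(√43, √95))

Obviously Q(γ) ⊆ Q(√43, √95), and [Q(√43, √95):Q] = 4 (since 43, 95 are distinct squarefree integers > 1 with 4085 not a perfect square). To show equality we compute the minimal polynomial of γ. From γ = √43 + √95: γ^2 = 43 + 2√(4085) + 95 = 138 + 2√(4085), so γ^2 - 138 = 2√(4085); squaring, (γ^2 - 138)^2 = 4·4085, i.e. γ^4 - 276γ^2 + 19044 - 16340 = 0, i.e. γ^4 - 276γ^2 + 2704 = 0. So γ is a root of x^4 - 276x^2 + 2704. This polynomial is irreducible over Q: it has no rational root (each ±√43 ± √95 is irrational), and any factorization into two quadratics over Q would force √(4085) ∈ Q (pairing opposite roots) or √43, √95 ∈ Q (other pairings), all impossible. Hence [Q(γ):Q] = 4 = [Q(√43, √95):Q], so Q(γ) = Q(√43, √95).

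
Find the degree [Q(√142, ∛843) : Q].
[Q(√142, ∛843) : Q] = 6

Let L = Q(√142, ∛843). Since Q(√142) ⊂ L and [Q(√142):Q] = 2, the tower law gives 2 | [L:Q]. Likewise Q(∛843) ⊂ L with [Q(∛843):Q] = 3 (because 843 is not a perfect cube), so 3 | [L:Q]. As gcd(2,3) = 1, [L:Q] is divisible by 6. Conversely L is generated over Q by √142 and ∛843, so [L:Q] ≤ 2·3 = 6. Therefore [Q(√142, ∛843) : Q] = 6.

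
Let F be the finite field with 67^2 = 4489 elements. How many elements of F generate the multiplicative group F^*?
There are φ(4488) = 1280 primitive elements

F_q^* is cyclic of order q - 1 = 4488. A cyclic group of order m has exactly φ(m) generators. Here m = 4488 = 2^3 · 3 · 11 · 17, so the number of primitive elements is φ(4488) = 1280.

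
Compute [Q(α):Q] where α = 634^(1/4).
[Q(α):Q] = 4

α is a root of x^4 - 634. By Eisenstein's criterion at the prime p = 2 (which divides the constant term 634 but p^2 = 4 does not, since 634 is squarefree), x^4 - 634 is irreducible over Q. Hence [Q(α):Q] = 4.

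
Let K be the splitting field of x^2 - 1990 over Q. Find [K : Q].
[K : Q] = 2

f(x) = x^2 - 1990 factors as (x - √1990)(x + √1990). The splitting field is K = Q(√1990). Since 1990 is squarefree and > 1, it is not a perfect square, so x^2 - 1990 is irreducible over Q and [Q(√1990) : Q] = 2. Hence [K : Q] = 2.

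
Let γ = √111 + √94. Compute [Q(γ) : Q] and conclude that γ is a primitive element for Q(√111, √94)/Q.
[Q(γ) : Q] = 4 (equivalently, Q(γ) = Q(√111, √94))

Obviously Q(γ) ⊆ Q(√111, √94), and [Q(√111, √94):Q] = 4 (since 111, 94 are distinct squarefree integers > 1 with 10434 not a perfect square). To show equality we compute the minimal polynomial of γ. From γ = √111 + √94: γ^2 = 111 + 2√(10434) + 94 = 205 + 2√(10434), so γ^2 - 205 = 2√(10434); squaring, (γ^2 - 205)^2 = 4·10434, i.e. γ^4 - 410γ^2 + 42025 - 41736 = 0, i.e. γ^4 - 410γ^2 + 289 = 0. So γ is a root of x^4 - 410x^2 + 289. This polynomial is irreducible over Q: it has no rational root (each ±√111 ± √94 is irrational), and any factorization into two quadratics over Q would force √(10434) ∈ Q (pairing opposite roots) or √111, √94 ∈ Q (other pairings), all impossible. Hence [Q(γ):Q] = 4 = [Q(√111, √94):Q], so Q(γ) = Q(√111, √94).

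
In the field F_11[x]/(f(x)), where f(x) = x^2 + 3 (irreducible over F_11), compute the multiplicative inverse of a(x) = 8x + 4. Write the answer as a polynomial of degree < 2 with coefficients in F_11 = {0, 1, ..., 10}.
a(x)^(-1) ≡ 8x + 7 (mod f(x))

Since f is irreducible over F_11, F_11[x]/(f) is a field and a(x) ≠ 0 has an inverse. Apply the extended Euclidean algorithm to f(x) and a(x) in F_11[x]: f(x) = (7x + 2)·a(x) + (6). The last nonzero remainder is the constant 6 = gcd(f, a) in F_11. Back-substituting through the division chain expresses 6 = s(x)·a(x) + t(x)·f(x) with s(x) ≡ 4x + 9 (mod f), so (4x + 9)·a(x) ≡ 6 (mod f). Multiplying by 6^(-1) ≡ 2 in F_11 gives a(x)^(-1) ≡ 2·(4x + 9) ≡ 8x + 7 (mod f). Check: (8x + 4)·(8x + 7) = 9x^2 + 6 ≡ 1 (mod x^2 + 3).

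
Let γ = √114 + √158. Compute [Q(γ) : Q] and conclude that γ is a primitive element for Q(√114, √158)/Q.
[Q(γ) : Q] = 4 (equivalently, Q(γ) = Q(√114, √158))

Obviously Q(γ) ⊆ Q(√114, √158), and [Q(√114, √158):Q] = 4 (since 114, 158 are distinct squarefree integers > 1 with 18012 not a perfect square). To show equality we compute the minimal polynomial of γ. From γ = √114 + √158: γ^2 = 114 + 2√(18012) + 158 = 272 + 2√(18012), so γ^2 - 272 = 2√(18012); squaring, (γ^2 - 272)^2 = 4·18012, i.e. γ^4 - 544γ^2 + 73984 - 72048 = 0, i.e. γ^4 - 544γ^2 + 1936 = 0. So γ is a root of x^4 - 544x^2 + 1936. This polynomial is irreducible over Q: it has no rational root (each ±√114 ± √158 is irrational), and any factorization into two quadratics over Q would force √(18012) ∈ Q (pairing opposite roots) or √114, √158 ∈ Q (other pairings), all impossible. Hence [Q(γ):Q] = 4 = [Q(√114, √158):Q], so Q(γ) = Q(√114, √158).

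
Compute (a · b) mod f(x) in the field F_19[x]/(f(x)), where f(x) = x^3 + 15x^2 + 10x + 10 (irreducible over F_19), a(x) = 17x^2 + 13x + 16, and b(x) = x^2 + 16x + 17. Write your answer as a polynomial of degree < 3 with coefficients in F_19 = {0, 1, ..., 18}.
a · b ≡ 7x^2 + 7x + 10 (mod f(x))

Multiply in F_19[x]: a(x)·b(x) = (17x^2 + 13x + 16)·(x^2 + 16x + 17) = 17x^4 + 2x + 6. This has degree ≥ 3, so divide by f(x) over F_19: 17x^4 + 2x + 6 = (17x + 11)·(x^3 + 15x^2 + 10x + 10) + (7x^2 + 7x + 10). Hence a·b ≡ 7x^2 + 7x + 10 (mod f). (F_19[x]/(f) is a field with 19^3 = 6859 elements since f is irreducible of degree 3.)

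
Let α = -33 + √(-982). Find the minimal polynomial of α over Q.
m_α(x) = x^2 + 66x + 2071

From α + 33 = √(-982), squaring gives (α + 33)^2 = -982, i.e. α^2 + 66α + 1089 = -982, so α^2 + 66α + 2071 = 0. The discriminant of x^2 + 66x + 2071 is (66)^2 - 4·(2071) = 4356 - 8284 = -3928, and 4·(-982) is not a perfect square in Q since -982 is squarefree and ≠ 1. Hence x^2 + 66x + 2071 is irreducible over Q and is the minimal polynomial of α.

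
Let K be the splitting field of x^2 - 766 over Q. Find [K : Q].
[K : Q] = 2

f(x) = x^2 - 766 factors as (x - √766)(x + √766). The splitting field is K = Q(√766). Since 766 is squarefree and > 1, it is not a perfect square, so x^2 - 766 is irreducible over Q and [Q(√766) : Q] = 2. Hence [K : Q] = 2.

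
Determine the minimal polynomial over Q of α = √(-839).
m_α(x) = x^2 + 839

α satisfies α^2 + 839 = 0, so x^2 + 839 annihilates α. Since d = -839 is squarefree and ≠ 1, it is not a perfect square in Q, so x^2 + 839 has no rational root and is therefore irreducible over Q (a degree-2 polynomial over a field is irreducible iff it has no root). Hence m_α(x) = x^2 + 839.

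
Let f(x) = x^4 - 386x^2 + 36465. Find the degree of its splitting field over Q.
[K : Q] = 4

Solving the quadratic in x^2: x^2 = (386 ± √(386^2 - 4·36465))/2 = (386 ± √3136)/2 = (386 ± 56)/2, giving x^2 = 221 or x^2 = 165. So f(x) = (x^2 - 221)(x^2 - 165) and the roots of f are ±√221, ±√165. Hence the splitting field is K = Q(√221, √165). Since 221 and 165 are distinct squarefree integers > 1, their product 36465 is not a perfect square, so √165 ∉ Q(√221). By the tower law [K:Q] = [Q(√221,√165):Q(√221)] · [Q(√221):Q] = 2 · 2 = 4.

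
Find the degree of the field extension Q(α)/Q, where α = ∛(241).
[Q(α):Q] = 3

The minimal polynomial of α is x^3 - 241, irreducible over Q since 241 is not a perfect cube (so x^3 - 241 has no rational root). Hence [Q(α):Q] = deg(m_α) = 3.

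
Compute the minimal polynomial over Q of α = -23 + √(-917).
m_α(x) = x^2 + 46x + 1446

From α + 23 = √(-917), squaring gives (α + 23)^2 = -917, i.e. α^2 + 46α + 529 = -917, so α^2 + 46α + 1446 = 0. The discriminant of x^2 + 46x + 1446 is (46)^2 - 4·(1446) = 2116 - 5784 = -3668, and 4·(-917) is not a perfect square in Q since -917 is squarefree and ≠ 1. Hence x^2 + 46x + 1446 is irreducible over Q and is the minimal polynomial of α.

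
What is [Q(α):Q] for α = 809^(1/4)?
[Q(α):Q] = 4

α is a root of x^4 - 809. By Eisenstein's criterion at the prime p = 809 (which divides the constant term 809 but p^2 = 654481 does not, since 809 is squarefree), x^4 - 809 is irreducible over Q. Hence [Q(α):Q] = 4.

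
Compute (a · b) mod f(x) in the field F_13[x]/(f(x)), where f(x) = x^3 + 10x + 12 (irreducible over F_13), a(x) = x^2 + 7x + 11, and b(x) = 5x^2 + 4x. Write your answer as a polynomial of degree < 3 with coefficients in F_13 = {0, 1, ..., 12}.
a · b ≡ 7x^2 + 10x (mod f(x))

Multiply in F_13[x]: a(x)·b(x) = (x^2 + 7x + 11)·(5x^2 + 4x) = 5x^4 + 5x^2 + 5x. This has degree ≥ 3, so divide by f(x) over F_13: 5x^4 + 5x^2 + 5x = (5x)·(x^3 + 10x + 12) + (7x^2 + 10x). Hence a·b ≡ 7x^2 + 10x (mod f). (F_13[x]/(f) is a field with 13^3 = 2197 elements since f is irreducible of degree 3.)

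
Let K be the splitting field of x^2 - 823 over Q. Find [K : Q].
[K : Q] = 2

f(x) = x^2 - 823 factors as (x - √823)(x + √823). The splitting field is K = Q(√823). Since 823 is squarefree and > 1, it is not a perfect square, so x^2 - 823 is irreducible over Q and [Q(√823) : Q] = 2. Hence [K : Q] = 2.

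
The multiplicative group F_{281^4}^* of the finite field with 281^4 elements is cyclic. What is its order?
|F_{281^4}^*| = 6234839520

F_{281^4} has 281^4 = 6234839521 elements; its multiplicative group consists of all nonzero elements, so |F_{281^4}^*| = 6234839521 - 1 = 6234839520. (It is cyclic since any finite subgroup of the multiplicative group of a field is cyclic.)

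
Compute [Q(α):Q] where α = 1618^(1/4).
[Q(α):Q] = 4

α is a root of x^4 - 1618. By Eisenstein's criterion at the prime p = 2 (which divides the constant term 1618 but p^2 = 4 does not, since 1618 is squarefree), x^4 - 1618 is irreducible over Q. Hence [Q(α):Q] = 4.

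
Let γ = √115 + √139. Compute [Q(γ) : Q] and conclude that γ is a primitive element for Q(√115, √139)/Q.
[Q(γ) : Q] = 4 (equivalently, Q(γ) = Q(√115, √139))

Obviously Q(γ) ⊆ Q(√115, √139), and [Q(√115, √139):Q] = 4 (since 115, 139 are distinct squarefree integers > 1 with 15985 not a perfect square). To show equality we compute the minimal polynomial of γ. From γ = √115 + √139: γ^2 = 115 + 2√(15985) + 139 = 254 + 2√(15985), so γ^2 - 254 = 2√(15985); squaring, (γ^2 - 254)^2 = 4·15985, i.e. γ^4 - 508γ^2 + 64516 - 63940 = 0, i.e. γ^4 - 508γ^2 + 576 = 0. So γ is a root of x^4 - 508x^2 + 576. This polynomial is irreducible over Q: it has no rational root (each ±√115 ± √139 is irrational), and any factorization into two quadratics over Q would force √(15985) ∈ Q (pairing opposite roots) or √115, √139 ∈ Q (other pairings), all impossible. Hence [Q(γ):Q] = 4 = [Q(√115, √139):Q], so Q(γ) = Q(√115, √139).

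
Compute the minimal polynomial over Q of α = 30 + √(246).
m_α(x) = x^2 - 60x + 654

From α - 30 = √(246), squaring gives (α - 30)^2 = 246, i.e. α^2 - 60α + 900 = 246, so α^2 - 60α + 654 = 0. The discriminant of x^2 - 60x + 654 is (-60)^2 - 4·(654) = 3600 - 2616 = 984, and 4·(246) is not a perfect square in Q since 246 is squarefree and ≠ 1. Hence x^2 - 60x + 654 is irreducible over Q and is the minimal polynomial of α.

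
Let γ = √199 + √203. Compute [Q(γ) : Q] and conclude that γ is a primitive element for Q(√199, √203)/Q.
[Q(γ) : Q] = 4 (equivalently, Q(γ) = Q(√199, √203))

Obviously Q(γ) ⊆ Q(√199, √203), and [Q(√199, √203):Q] = 4 (since 199, 203 are distinct squarefree integers > 1 with 40397 not a perfect square). To show equality we compute the minimal polynomial of γ. From γ = √199 + √203: γ^2 = 199 + 2√(40397) + 203 = 402 + 2√(40397), so γ^2 - 402 = 2√(40397); squaring, (γ^2 - 402)^2 = 4·40397, i.e. γ^4 - 804γ^2 + 161604 - 161588 = 0, i.e. γ^4 - 804γ^2 + 16 = 0. So γ is a root of x^4 - 804x^2 + 16. This polynomial is irreducible over Q: it has no rational root (each ±√199 ± √203 is irrational), and any factorization into two quadratics over Q would force √(40397) ∈ Q (pairing opposite roots) or √199, √203 ∈ Q (other pairings), all impossible. Hence [Q(γ):Q] = 4 = [Q(√199, √203):Q], so Q(γ) = Q(√199, √203).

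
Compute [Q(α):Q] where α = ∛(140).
[Q(α):Q] = 3

The minimal polynomial of α is x^3 - 140, irreducible over Q since 140 is not a perfect cube (so x^3 - 140 has no rational root). Hence [Q(α):Q] = deg(m_α) = 3.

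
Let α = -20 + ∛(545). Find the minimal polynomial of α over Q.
m_α(x) = x^3 + 60x^2 + 1200x + 7455

Set β = α + 20 = ∛(545), so β^3 = 545. Then (α + 20)^3 - 545 = 0, i.e. α is a root of g(x) = (x + 20)^3 - 545 = x^3 + 60x^2 + 1200x + 7455. Since g(x) = h(x + 20) where h(x) = x^3 - 545, and h is irreducible over Q (because 545 is not a perfect cube, so h has no rational root, and a monic cubic with no rational root is irreducible), g is also irreducible (irreducibility is preserved under the substitution x → x + 20). Hence m_α(x) = x^3 + 60x^2 + 1200x + 7455.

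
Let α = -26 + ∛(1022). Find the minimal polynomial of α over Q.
m_α(x) = x^3 + 78x^2 + 2028x + 16554

Set β = α + 26 = ∛(1022), so β^3 = 1022. Then (α + 26)^3 - 1022 = 0, i.e. α is a root of g(x) = (x + 26)^3 - 1022 = x^3 + 78x^2 + 2028x + 16554. Since g(x) = h(x + 26) where h(x) = x^3 - 1022, and h is irreducible over Q (because 1022 is not a perfect cube, so h has no rational root, and a monic cubic with no rational root is irreducible), g is also irreducible (irreducibility is preserved under the substitution x → x + 26). Hence m_α(x) = x^3 + 78x^2 + 2028x + 16554.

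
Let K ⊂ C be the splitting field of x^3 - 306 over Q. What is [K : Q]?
[K : Q] = 6

The roots of x^3 - 306 are ∛306, ω∛306, ω^2∛306 where ω = e^(2πi/3) is a primitive cube root of unity, so K = Q(∛306, ω). Now [Q(∛306):Q] = 3 (since 306 is not a perfect cube, x^3 - 306 is irreducible) and [Q(ω):Q] = 2. Both 2 and 3 divide [K:Q], and [K:Q] ≤ 3·2 = 6, so [K:Q] = 6. (Equivalently: Q(∛306) ⊂ R but ω ∉ R, so [K : Q(∛306)] = 2.)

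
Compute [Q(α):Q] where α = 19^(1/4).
[Q(α):Q] = 4

α is a root of x^4 - 19. By Eisenstein's criterion at the prime p = 19 (which divides the constant term 19 but p^2 = 361 does not, since 19 is squarefree), x^4 - 19 is irreducible over Q. Hence [Q(α):Q] = 4.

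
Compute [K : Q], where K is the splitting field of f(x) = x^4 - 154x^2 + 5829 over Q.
[K : Q] = 4

Solving the quadratic in x^2: x^2 = (154 ± √(154^2 - 4·5829))/2 = (154 ± √400)/2 = (154 ± 20)/2, giving x^2 = 87 or x^2 = 67. So f(x) = (x^2 - 87)(x^2 - 67) and the roots of f are ±√87, ±√67. Hence the splitting field is K = Q(√87, √67). Since 87 and 67 are distinct squarefree integers > 1, their product 5829 is not a perfect square, so √67 ∉ Q(√87). By the tower law [K:Q] = [Q(√87,√67):Q(√87)] · [Q(√87):Q] = 2 · 2 = 4.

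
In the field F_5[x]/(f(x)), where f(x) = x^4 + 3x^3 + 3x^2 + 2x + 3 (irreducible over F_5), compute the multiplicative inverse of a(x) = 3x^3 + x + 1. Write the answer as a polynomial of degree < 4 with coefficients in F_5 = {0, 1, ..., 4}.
a(x)^(-1) ≡ 4x^3 + 2x^2 + 4x + 1 (mod f(x))

Since f is irreducible over F_5, F_5[x]/(f) is a field and a(x) ≠ 0 has an inverse. Apply the extended Euclidean algorithm to f(x) and a(x) in F_5[x]: f(x) = (2x + 1)·a(x) + (x^2 + 4x + 2);  a(x) = (3x + 3)·(x^2 + 4x + 2) + (3x);  (x^2 + 4x + 2) = (2x + 3)·(3x) + (2). The last nonzero remainder is the constant 2 = gcd(f, a) in F_5. Back-substituting through the division chain expresses 2 = s(x)·a(x) + t(x)·f(x) with s(x) ≡ 3x^3 + 4x^2 + 3x + 2 (mod f), so (3x^3 + 4x^2 + 3x + 2)·a(x) ≡ 2 (mod f). Multiplying by 2^(-1) ≡ 3 in F_5 gives a(x)^(-1) ≡ 3·(3x^3 + 4x^2 + 3x + 2) ≡ 4x^3 + 2x^2 + 4x + 1 (mod f). Check: (3x^3 + x + 1)·(4x^3 + 2x^2 + 4x + 1) = 2x^6 + x^5 + x^4 + 4x^3 + x^2 + 1 ≡ 1 (mod x^4 + 3x^3 + 3x^2 + 2x + 3).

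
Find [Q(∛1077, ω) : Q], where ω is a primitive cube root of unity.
[Q(∛1077, ω) : Q] = 6

[Q(∛1077):Q] = 3 (min poly x^3 - 1077, irreducible since 1077 is not a perfect cube). [Q(ω):Q] = 2 (min poly x^2 + x + 1). Since Q(∛1077) ⊂ R and ω ∉ R, we have ω ∉ Q(∛1077), so x^2 + x + 1 remains irreducible over Q(∛1077) and [Q(∛1077, ω) : Q(∛1077)] = 2. By the tower law, [Q(∛1077, ω) : Q] = 3 · 2 = 6. (In fact Q(∛1077, ω) is the splitting field of x^3 - 1077 over Q.)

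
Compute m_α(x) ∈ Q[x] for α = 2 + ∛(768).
m_α(x) = x^3 - 6x^2 + 12x - 776

Set β = α - 2 = ∛(768), so β^3 = 768. Then (α - 2)^3 - 768 = 0, i.e. α is a root of g(x) = (x - 2)^3 - 768 = x^3 - 6x^2 + 12x - 776. Since g(x) = h(x - 2) where h(x) = x^3 - 768, and h is irreducible over Q (because 768 is not a perfect cube, so h has no rational root, and a monic cubic with no rational root is irreducible), g is also irreducible (irreducibility is preserved under the substitution x → x - 2). Hence m_α(x) = x^3 - 6x^2 + 12x - 776.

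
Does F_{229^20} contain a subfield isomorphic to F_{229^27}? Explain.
No: F_{229^27} is not a subfield of F_{229^20}

F_{p^m} embeds in F_{p^n} iff m | n. Here 27 ∤ 20 (since 20 = 0·27 + 20 with remainder 20 ≠ 0), so F_{229^27} is not a subfield of F_{229^20}. Equivalently: if it were, the tower law would give 27 = [F_{229^27}:F_229] dividing [F_{229^20}:F_229] = 20, contradiction.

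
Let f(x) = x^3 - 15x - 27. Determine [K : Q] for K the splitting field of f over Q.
[K : Q] = 6

By the rational root test, any rational root of the monic integer polynomial f(x) = x^3 - 15x - 27 must be an integer dividing the constant term -27, i.e. one of ±{1, 3, 9, 27}. Evaluating: f(1) = -41, f(-1) = -13, f(3) = -45, f(-3) = -9, f(9) = 567, f(-9) = -621, f(27) = 19251, f(-27) = -19305; none is 0, so f has no rational root and is therefore irreducible over Q (a cubic with no linear factor over a field is irreducible). For an irreducible cubic, the Galois group is A_3 or S_3 according as the discriminant disc(f) = -4a^3 - 27b^2 = -4·(-15)^3 - 27·(-27)^2 = -6183 is or is not a square in Q. Here disc(f) = -6183 is not a perfect square in Q, so the Galois group of f over Q is not contained in A_3 and must be all of S_3. The splitting field has degree |S_3| = 6 over Q, so [K : Q] = 6.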